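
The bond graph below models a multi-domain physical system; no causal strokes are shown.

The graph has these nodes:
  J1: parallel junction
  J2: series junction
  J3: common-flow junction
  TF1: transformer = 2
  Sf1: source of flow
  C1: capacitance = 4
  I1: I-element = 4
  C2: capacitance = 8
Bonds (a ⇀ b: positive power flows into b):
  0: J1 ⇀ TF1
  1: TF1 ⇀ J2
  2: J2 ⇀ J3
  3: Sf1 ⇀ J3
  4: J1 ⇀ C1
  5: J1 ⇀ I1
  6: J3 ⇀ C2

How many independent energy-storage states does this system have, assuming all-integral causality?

β3 stroke→Sf1  (Sf1 fixes flow; stroke at Sf1)
β2 stroke→J3  (J3 flow already set via bond 3)
β6 stroke→J3  (1-jn J3 has f-setter on 3)
β1 stroke→J2  (J2: bond 2 brought flow, rest push out)
β0 stroke→TF1  (TF1 one-in-one-out from 1)
β4 stroke→J1  (C1 outputs effort q/C1)
β5 stroke→I1  (0-jn J1 has e-setter on 4)

3  (C1, C2, I1 all integral)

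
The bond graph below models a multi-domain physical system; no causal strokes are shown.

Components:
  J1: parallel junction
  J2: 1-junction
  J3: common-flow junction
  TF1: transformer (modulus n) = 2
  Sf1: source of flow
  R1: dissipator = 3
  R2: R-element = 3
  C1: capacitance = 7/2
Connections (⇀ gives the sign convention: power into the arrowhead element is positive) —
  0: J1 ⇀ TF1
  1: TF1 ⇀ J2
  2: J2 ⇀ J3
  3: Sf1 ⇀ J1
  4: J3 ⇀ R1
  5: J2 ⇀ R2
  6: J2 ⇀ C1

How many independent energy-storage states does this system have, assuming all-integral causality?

b3 stroke→Sf1  (source Sf1 imposes f)
b0 stroke→J1  (J1: last free bond brings effort in)
b1 stroke→TF1  (TF1: transformer flips bond 0)
b2 stroke→J2  (J2: bond 1 brought flow, rest push out)
b5 stroke→J2  (1-jn J2 has f-setter on 1)
b6 stroke→J2  (common-f at J2 fixed by 1)
b4 stroke→J3  (common-f at J3 fixed by 2)

1  (C1 all integral)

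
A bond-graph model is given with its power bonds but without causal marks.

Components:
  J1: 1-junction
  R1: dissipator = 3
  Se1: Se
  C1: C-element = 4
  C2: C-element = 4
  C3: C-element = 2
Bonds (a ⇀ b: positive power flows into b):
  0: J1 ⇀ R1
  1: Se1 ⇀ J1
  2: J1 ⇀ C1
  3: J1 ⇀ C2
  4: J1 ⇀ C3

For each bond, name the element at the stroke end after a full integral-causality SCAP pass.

bond 1 stroke→J1  (Se1 fixes effort; stroke away)
bond 2 stroke→J1  (C1: C, integral causality)
bond 3 stroke→J1  (C2 outputs effort q/C2)
bond 4 stroke→J1  (C3: C, integral causality)
bond 0 stroke→R1  (closing 1-jn rule on J1)

b0 →R1
b1 →J1
b2 →J1
b3 →J1
b4 →J1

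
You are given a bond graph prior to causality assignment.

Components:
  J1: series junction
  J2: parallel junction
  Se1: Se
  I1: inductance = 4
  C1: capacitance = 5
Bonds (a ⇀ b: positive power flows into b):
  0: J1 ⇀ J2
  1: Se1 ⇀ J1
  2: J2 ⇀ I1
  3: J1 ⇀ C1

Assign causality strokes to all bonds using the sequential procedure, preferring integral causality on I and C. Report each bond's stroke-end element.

β0 stroke at J2
β1 stroke at J1
β2 stroke at I1
β3 stroke at J1

#1 |J1  (Se1 (Se) sets effort on bond)
#2 |I1  (I1 integral (f out))
#0 |J2  (only one effort-in slot at J2)
#3 |J1  (common-f at J1 fixed by 0)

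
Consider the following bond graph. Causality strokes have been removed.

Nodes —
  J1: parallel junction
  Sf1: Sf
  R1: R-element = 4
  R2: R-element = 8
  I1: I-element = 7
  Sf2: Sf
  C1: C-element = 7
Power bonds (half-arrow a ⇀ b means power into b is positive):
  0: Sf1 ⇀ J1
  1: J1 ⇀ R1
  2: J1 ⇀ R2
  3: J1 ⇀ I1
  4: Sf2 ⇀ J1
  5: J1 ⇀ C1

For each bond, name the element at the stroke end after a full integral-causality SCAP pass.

b0 stroke at Sf1
b1 stroke at R1
b2 stroke at R2
b3 stroke at I1
b4 stroke at Sf2
b5 stroke at J1

bond 0 |Sf1  (Sf1 (Sf) sets flow on bond)
bond 4 |Sf2  (Sf2 fixes flow; stroke at Sf2)
bond 3 |I1  (prefer integral on I1)
bond 5 |J1  (C1 outputs effort q/C1)
bond 1 |R1  (0-jn J1 has e-setter on 5)
bond 2 |R2  (common-e at J1 fixed by 5)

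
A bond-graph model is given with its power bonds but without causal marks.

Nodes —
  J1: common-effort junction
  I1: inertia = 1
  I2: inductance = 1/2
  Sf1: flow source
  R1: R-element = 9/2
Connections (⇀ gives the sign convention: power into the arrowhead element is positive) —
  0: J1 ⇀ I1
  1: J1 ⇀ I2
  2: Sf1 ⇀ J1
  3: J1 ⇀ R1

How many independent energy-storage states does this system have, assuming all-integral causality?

bond 2 |Sf1  (Sf1: flow source, stroke at near end)
bond 0 |I1  (I1: I, integral causality)
bond 1 |I2  (I2: I, integral causality)
bond 3 |J1  (J1 needs exactly one e-in)

2  (I1, I2 all integral)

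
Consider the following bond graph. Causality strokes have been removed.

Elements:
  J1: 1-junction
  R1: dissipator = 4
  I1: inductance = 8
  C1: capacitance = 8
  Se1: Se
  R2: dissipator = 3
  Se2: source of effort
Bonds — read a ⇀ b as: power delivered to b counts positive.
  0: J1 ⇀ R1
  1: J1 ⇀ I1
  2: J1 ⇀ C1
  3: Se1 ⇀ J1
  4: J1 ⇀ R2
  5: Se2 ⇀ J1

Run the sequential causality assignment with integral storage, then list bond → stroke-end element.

#0 stroke→J1
#1 stroke→I1
#2 stroke→J1
#3 stroke→J1
#4 stroke→J1
#5 stroke→J1

β3 stroke→J1  (Se1 (Se) sets effort on bond)
β5 stroke→J1  (Se2: effort source, stroke at far end)
β1 stroke→I1  (I1 outputs flow p/I1)
β0 stroke→J1  (common-f at J1 fixed by 1)
β2 stroke→J1  (common-f at J1 fixed by 1)
β4 stroke→J1  (J1: bond 1 brought flow, rest push out)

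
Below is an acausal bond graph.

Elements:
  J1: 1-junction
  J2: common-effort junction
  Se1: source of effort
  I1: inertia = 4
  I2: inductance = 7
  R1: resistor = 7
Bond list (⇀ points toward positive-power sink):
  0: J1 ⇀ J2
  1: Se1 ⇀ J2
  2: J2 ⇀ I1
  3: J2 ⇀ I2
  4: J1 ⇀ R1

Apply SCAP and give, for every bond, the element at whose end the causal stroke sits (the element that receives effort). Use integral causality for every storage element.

β1 stroke→J2  (source Se1 imposes e)
β0 stroke→J1  (0-jn J2 has e-setter on 1)
β2 stroke→I1  (J2 effort already set via bond 1)
β3 stroke→I2  (J2 effort already set via bond 1)
β4 stroke→R1  (J1 needs exactly one f-in)

#0 stroke→J1
#1 stroke→J2
#2 stroke→I1
#3 stroke→I2
#4 stroke→R1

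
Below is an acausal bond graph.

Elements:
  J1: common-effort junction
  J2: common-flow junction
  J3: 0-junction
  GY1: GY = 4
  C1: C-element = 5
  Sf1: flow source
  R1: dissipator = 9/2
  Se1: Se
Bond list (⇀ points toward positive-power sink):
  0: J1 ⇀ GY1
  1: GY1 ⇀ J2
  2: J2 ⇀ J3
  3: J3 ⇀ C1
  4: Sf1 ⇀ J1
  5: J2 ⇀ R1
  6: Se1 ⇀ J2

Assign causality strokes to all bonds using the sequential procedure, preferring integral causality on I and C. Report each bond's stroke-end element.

bond 4 stroke at Sf1  (Sf1 (Sf) sets flow on bond)
bond 6 stroke at J2  (Se1 (Se) sets effort on bond)
bond 0 stroke at J1  (J1 needs exactly one e-in)
bond 1 stroke at J2  (GY1: gyrator matches bond 0)
bond 3 stroke at J3  (C1: C, integral causality)
bond 2 stroke at J2  (J3 effort already set via bond 3)
bond 5 stroke at R1  (only one flow-in slot at J2)

b0 stroke at J1
b1 stroke at J2
b2 stroke at J2
b3 stroke at J3
b4 stroke at Sf1
b5 stroke at R1
b6 stroke at J2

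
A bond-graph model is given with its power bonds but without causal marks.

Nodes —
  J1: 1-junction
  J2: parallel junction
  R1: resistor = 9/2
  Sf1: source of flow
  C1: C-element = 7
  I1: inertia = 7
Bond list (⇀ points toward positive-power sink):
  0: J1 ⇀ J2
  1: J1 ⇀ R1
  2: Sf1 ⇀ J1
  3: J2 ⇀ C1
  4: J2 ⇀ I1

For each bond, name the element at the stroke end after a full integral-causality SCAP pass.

β0 |J1
β1 |J1
β2 |Sf1
β3 |J2
β4 |I1

b2 stroke→Sf1  (Sf1 fixes flow; stroke at Sf1)
b0 stroke→J1  (J1 flow already set via bond 2)
b1 stroke→J1  (common-f at J1 fixed by 2)
b3 stroke→J2  (C1: C, integral causality)
b4 stroke→I1  (J2 effort already set via bond 3)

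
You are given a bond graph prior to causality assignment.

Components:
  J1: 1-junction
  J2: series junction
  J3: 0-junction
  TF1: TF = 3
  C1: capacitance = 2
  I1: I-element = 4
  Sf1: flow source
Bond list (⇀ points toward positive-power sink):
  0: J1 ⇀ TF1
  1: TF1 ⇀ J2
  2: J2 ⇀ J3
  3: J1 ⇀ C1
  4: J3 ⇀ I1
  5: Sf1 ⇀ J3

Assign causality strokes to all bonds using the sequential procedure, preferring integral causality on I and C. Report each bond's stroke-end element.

bond 5 stroke→Sf1  (Sf1 (Sf) sets flow on bond)
bond 3 stroke→J1  (C1 integral (e out))
bond 0 stroke→TF1  (J1: last free bond brings flow in)
bond 1 stroke→J2  (TF1 one-in-one-out from 0)
bond 2 stroke→J3  (closing 1-jn rule on J2)
bond 4 stroke→I1  (J3 effort already set via bond 2)

b0 →TF1
b1 →J2
b2 →J3
b3 →J1
b4 →I1
b5 →Sf1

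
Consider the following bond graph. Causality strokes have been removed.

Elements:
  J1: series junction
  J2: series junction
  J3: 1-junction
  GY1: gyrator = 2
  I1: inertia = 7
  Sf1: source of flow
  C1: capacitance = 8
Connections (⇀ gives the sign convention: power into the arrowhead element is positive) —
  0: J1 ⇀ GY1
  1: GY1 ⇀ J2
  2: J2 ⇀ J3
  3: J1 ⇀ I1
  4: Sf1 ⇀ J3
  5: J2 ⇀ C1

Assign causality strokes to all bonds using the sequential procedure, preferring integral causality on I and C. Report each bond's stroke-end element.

b0 stroke→J1
b1 stroke→J2
b2 stroke→J3
b3 stroke→I1
b4 stroke→Sf1
b5 stroke→J2

#4 →Sf1  (Sf1: flow source, stroke at near end)
#2 →J3  (1-jn J3 has f-setter on 4)
#1 →J2  (1-jn J2 has f-setter on 2)
#5 →J2  (J2 flow already set via bond 2)
#0 →J1  (GY GY1: same side as bond 1)
#3 →I1  (only one flow-in slot at J1)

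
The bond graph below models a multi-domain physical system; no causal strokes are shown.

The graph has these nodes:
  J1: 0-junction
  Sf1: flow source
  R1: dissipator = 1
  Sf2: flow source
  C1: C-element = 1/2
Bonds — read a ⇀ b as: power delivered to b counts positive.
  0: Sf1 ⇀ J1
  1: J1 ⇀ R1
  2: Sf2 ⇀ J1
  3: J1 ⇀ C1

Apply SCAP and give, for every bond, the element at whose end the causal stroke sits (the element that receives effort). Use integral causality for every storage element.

b0 |Sf1
b1 |R1
b2 |Sf2
b3 |J1

bond 0 →Sf1  (Sf1 (Sf) sets flow on bond)
bond 2 →Sf2  (Sf2 (Sf) sets flow on bond)
bond 3 →J1  (prefer integral on C1)
bond 1 →R1  (common-e at J1 fixed by 3)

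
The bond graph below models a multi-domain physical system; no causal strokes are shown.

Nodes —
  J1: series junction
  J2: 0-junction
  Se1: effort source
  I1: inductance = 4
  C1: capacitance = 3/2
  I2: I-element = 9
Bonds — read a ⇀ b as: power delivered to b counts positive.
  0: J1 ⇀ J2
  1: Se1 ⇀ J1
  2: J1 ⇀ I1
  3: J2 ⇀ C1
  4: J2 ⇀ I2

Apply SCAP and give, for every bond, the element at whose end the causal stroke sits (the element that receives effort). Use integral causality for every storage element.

bond 0 stroke→J1
bond 1 stroke→J1
bond 2 stroke→I1
bond 3 stroke→J2
bond 4 stroke→I2

b1 |J1  (Se1: effort source, stroke at far end)
b2 |I1  (prefer integral on I1)
b0 |J1  (1-jn J1 has f-setter on 2)
b3 |J2  (prefer integral on C1)
b4 |I2  (0-jn J2 has e-setter on 3)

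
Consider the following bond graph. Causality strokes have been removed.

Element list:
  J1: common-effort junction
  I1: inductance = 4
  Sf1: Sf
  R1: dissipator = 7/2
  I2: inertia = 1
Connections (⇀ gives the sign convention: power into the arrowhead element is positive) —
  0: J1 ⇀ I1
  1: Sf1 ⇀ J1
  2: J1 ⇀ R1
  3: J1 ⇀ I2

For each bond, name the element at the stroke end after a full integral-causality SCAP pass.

β0 stroke→I1
β1 stroke→Sf1
β2 stroke→J1
β3 stroke→I2

#1 |Sf1  (Sf1: flow source, stroke at near end)
#0 |I1  (I1 outputs flow p/I1)
#3 |I2  (I2 outputs flow p/I2)
#2 |J1  (J1: last free bond brings effort in)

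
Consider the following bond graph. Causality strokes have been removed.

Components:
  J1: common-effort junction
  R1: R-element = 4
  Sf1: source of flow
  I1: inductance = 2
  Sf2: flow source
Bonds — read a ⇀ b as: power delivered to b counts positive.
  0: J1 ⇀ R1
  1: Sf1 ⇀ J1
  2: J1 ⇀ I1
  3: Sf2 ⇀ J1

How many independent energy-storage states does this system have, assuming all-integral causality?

bond 1 stroke→Sf1  (Sf1 (Sf) sets flow on bond)
bond 3 stroke→Sf2  (Sf2 fixes flow; stroke at Sf2)
bond 2 stroke→I1  (I1: I, integral causality)
bond 0 stroke→J1  (J1 needs exactly one e-in)

1  (I1 all integral)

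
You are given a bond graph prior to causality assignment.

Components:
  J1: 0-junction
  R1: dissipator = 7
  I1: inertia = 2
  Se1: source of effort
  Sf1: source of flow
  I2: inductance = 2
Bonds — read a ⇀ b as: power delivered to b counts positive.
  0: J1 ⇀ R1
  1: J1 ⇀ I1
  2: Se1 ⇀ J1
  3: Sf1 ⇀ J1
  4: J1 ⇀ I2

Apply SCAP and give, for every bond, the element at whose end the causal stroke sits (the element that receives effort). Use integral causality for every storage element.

bond 2 stroke→J1  (Se1 (Se) sets effort on bond)
bond 3 stroke→Sf1  (Sf1 (Sf) sets flow on bond)
bond 0 stroke→R1  (J1: bond 2 brought effort, rest push out)
bond 1 stroke→I1  (J1 effort already set via bond 2)
bond 4 stroke→I2  (0-jn J1 has e-setter on 2)

β0 |R1
β1 |I1
β2 |J1
β3 |Sf1
β4 |I2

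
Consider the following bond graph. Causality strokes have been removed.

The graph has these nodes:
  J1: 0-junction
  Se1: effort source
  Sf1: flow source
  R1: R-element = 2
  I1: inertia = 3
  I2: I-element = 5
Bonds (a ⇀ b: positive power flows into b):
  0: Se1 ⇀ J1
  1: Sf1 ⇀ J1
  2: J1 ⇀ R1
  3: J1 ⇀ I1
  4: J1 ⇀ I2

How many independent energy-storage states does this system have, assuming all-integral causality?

2  (I1, I2 all integral)

b0 stroke at J1  (Se1 fixes effort; stroke away)
b1 stroke at Sf1  (Sf1 fixes flow; stroke at Sf1)
b2 stroke at R1  (0-jn J1 has e-setter on 0)
b3 stroke at I1  (J1: bond 0 brought effort, rest push out)
b4 stroke at I2  (J1 effort already set via bond 0)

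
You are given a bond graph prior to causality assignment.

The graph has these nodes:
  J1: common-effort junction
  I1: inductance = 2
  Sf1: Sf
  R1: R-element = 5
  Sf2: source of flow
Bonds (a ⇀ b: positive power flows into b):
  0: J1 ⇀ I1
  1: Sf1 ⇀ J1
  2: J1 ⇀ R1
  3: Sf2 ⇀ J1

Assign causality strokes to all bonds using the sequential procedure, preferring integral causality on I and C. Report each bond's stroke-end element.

b0 |I1
b1 |Sf1
b2 |J1
b3 |Sf2

b1 →Sf1  (Sf1 fixes flow; stroke at Sf1)
b3 →Sf2  (Sf2 (Sf) sets flow on bond)
b0 →I1  (I1 outputs flow p/I1)
b2 →J1  (J1: last free bond brings effort in)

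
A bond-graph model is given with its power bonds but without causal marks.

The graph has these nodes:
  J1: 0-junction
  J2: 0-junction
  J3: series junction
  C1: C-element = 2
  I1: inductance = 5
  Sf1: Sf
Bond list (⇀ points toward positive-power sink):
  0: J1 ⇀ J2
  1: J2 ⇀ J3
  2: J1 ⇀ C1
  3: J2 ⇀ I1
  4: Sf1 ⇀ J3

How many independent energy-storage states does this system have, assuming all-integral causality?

b4 stroke→Sf1  (Sf1 fixes flow; stroke at Sf1)
b1 stroke→J3  (1-jn J3 has f-setter on 4)
b2 stroke→J1  (C1 integral (e out))
b0 stroke→J2  (common-e at J1 fixed by 2)
b3 stroke→I1  (J2: bond 0 brought effort, rest push out)

2  (C1, I1 all integral)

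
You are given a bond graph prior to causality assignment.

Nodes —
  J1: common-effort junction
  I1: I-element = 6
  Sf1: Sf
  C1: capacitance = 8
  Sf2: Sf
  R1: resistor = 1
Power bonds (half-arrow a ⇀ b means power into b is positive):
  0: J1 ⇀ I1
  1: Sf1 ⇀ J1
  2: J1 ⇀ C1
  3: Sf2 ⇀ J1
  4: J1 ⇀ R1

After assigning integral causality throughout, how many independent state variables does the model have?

β1 stroke→Sf1  (Sf1 fixes flow; stroke at Sf1)
β3 stroke→Sf2  (Sf2 (Sf) sets flow on bond)
β0 stroke→I1  (I1 integral (f out))
β2 stroke→J1  (C1 integral (e out))
β4 stroke→R1  (J1 effort already set via bond 2)

2  (C1, I1 all integral)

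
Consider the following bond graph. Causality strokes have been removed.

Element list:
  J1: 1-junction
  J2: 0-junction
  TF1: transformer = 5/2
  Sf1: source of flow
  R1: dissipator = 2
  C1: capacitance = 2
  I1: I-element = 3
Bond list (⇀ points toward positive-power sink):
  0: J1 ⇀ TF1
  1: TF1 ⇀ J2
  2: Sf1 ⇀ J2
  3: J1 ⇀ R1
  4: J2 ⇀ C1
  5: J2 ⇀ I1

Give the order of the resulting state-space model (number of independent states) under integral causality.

#2 stroke at Sf1  (Sf1 fixes flow; stroke at Sf1)
#4 stroke at J2  (C1: C, integral causality)
#1 stroke at TF1  (0-jn J2 has e-setter on 4)
#5 stroke at I1  (common-e at J2 fixed by 4)
#0 stroke at J1  (TF1 one-in-one-out from 1)
#3 stroke at R1  (J1: last free bond brings flow in)

2  (C1, I1 all integral)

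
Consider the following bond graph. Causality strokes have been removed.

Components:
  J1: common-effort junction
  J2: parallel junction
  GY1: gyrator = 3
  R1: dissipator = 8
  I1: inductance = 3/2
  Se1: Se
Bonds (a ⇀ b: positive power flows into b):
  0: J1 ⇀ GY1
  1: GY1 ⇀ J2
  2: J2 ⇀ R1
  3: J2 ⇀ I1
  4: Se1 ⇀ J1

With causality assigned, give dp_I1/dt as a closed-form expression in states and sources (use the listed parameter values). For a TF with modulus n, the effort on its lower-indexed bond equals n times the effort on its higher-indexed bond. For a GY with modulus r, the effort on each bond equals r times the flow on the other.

dp_I1/dt = 8*E_Se1/3 - 16*p_I1/3

β4 stroke at J1  (Se1 (Se) sets effort on bond)
β0 stroke at GY1  (J1 effort already set via bond 4)
β1 stroke at GY1  (through GY1, causality inverts; strokes same side of GY1)
β3 stroke at I1  (I1 outputs flow p/I1)
β2 stroke at J2  (closing 0-jn rule on J2)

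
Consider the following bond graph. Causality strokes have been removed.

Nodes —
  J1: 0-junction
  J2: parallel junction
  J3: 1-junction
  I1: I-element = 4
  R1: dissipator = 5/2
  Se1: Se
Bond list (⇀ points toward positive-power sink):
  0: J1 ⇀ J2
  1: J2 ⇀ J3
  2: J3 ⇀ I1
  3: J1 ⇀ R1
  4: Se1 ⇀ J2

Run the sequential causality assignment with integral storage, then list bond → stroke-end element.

#0 |J1
#1 |J3
#2 |I1
#3 |R1
#4 |J2

bond 4 stroke→J2  (Se1 (Se) sets effort on bond)
bond 0 stroke→J1  (common-e at J2 fixed by 4)
bond 1 stroke→J3  (common-e at J2 fixed by 4)
bond 2 stroke→I1  (only one flow-in slot at J3)
bond 3 stroke→R1  (0-jn J1 has e-setter on 0)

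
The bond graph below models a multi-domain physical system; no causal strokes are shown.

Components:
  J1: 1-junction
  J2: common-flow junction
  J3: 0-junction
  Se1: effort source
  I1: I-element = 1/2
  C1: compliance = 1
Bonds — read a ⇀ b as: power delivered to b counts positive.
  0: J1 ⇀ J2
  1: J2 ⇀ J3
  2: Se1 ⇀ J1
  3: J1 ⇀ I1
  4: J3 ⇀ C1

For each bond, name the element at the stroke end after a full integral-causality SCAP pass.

#2 →J1  (Se1 fixes effort; stroke away)
#3 →I1  (prefer integral on I1)
#0 →J1  (1-jn J1 has f-setter on 3)
#1 →J2  (common-f at J2 fixed by 0)
#4 →J3  (J3: last free bond brings effort in)

b0 stroke→J1
b1 stroke→J2
b2 stroke→J1
b3 stroke→I1
b4 stroke→J3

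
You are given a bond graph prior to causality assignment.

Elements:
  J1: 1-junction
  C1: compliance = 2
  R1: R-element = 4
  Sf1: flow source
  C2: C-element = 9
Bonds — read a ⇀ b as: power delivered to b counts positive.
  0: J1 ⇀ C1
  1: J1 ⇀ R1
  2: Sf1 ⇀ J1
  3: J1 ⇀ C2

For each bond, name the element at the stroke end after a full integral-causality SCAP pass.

bond 2 stroke→Sf1  (Sf1 fixes flow; stroke at Sf1)
bond 0 stroke→J1  (common-f at J1 fixed by 2)
bond 1 stroke→J1  (J1: bond 2 brought flow, rest push out)
bond 3 stroke→J1  (1-jn J1 has f-setter on 2)

#0 |J1
#1 |J1
#2 |Sf1
#3 |J1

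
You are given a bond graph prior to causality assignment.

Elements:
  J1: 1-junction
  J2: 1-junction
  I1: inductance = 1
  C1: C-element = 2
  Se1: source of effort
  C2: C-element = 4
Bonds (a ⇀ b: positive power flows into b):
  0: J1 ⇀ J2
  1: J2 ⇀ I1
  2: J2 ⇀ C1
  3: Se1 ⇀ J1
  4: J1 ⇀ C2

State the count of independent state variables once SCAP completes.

#3 stroke at J1  (source Se1 imposes e)
#1 stroke at I1  (I1 integral (f out))
#0 stroke at J2  (J2: bond 1 brought flow, rest push out)
#2 stroke at J2  (1-jn J2 has f-setter on 1)
#4 stroke at J1  (common-f at J1 fixed by 0)

3  (C1, C2, I1 all integral)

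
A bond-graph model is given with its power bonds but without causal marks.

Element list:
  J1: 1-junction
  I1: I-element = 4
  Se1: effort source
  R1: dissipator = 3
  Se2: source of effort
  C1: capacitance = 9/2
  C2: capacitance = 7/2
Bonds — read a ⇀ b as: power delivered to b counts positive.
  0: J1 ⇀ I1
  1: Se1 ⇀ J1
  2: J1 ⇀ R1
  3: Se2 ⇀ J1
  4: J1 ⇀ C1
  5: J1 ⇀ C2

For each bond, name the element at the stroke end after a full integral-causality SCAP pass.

bond 1 |J1  (source Se1 imposes e)
bond 3 |J1  (Se2: effort source, stroke at far end)
bond 0 |I1  (I1 outputs flow p/I1)
bond 2 |J1  (J1: bond 0 brought flow, rest push out)
bond 4 |J1  (J1 flow already set via bond 0)
bond 5 |J1  (common-f at J1 fixed by 0)

bond 0 |I1
bond 1 |J1
bond 2 |J1
bond 3 |J1
bond 4 |J1
bond 5 |J1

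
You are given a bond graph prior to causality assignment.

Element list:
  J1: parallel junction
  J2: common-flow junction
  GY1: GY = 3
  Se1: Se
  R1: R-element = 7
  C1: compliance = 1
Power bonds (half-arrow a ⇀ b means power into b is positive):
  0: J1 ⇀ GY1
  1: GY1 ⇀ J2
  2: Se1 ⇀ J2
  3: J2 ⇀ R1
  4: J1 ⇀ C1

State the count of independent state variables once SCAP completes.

#2 stroke→J2  (Se1 (Se) sets effort on bond)
#4 stroke→J1  (C1 integral (e out))
#0 stroke→GY1  (common-e at J1 fixed by 4)
#1 stroke→GY1  (GY GY1: same side as bond 0)
#3 stroke→J2  (1-jn J2 has f-setter on 1)

1  (C1 all integral)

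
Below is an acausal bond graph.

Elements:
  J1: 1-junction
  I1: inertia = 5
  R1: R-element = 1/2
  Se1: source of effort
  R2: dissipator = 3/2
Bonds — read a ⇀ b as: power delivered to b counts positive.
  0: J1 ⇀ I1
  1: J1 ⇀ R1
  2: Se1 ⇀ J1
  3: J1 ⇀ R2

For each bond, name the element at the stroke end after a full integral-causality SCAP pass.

b2 |J1  (Se1 (Se) sets effort on bond)
b0 |I1  (I1: I, integral causality)
b1 |J1  (J1 flow already set via bond 0)
b3 |J1  (J1 flow already set via bond 0)

bond 0 →I1
bond 1 →J1
bond 2 →J1
bond 3 →J1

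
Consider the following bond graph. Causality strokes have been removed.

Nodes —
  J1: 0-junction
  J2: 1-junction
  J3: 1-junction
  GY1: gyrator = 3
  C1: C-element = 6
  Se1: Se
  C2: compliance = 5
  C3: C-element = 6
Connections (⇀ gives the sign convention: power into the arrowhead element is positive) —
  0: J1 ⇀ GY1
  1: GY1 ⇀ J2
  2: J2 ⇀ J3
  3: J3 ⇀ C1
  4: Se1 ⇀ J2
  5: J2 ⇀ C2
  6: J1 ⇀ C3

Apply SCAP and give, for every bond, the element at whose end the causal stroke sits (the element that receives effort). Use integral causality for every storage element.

β0 →GY1
β1 →GY1
β2 →J2
β3 →J3
β4 →J2
β5 →J2
β6 →J1

b4 →J2  (source Se1 imposes e)
b3 →J3  (C1: C, integral causality)
b2 →J2  (J3 needs exactly one f-in)
b5 →J2  (prefer integral on C2)
b1 →GY1  (closing 1-jn rule on J2)
b0 →GY1  (through GY1, causality inverts; strokes same side of GY1)
b6 →J1  (J1 needs exactly one e-in)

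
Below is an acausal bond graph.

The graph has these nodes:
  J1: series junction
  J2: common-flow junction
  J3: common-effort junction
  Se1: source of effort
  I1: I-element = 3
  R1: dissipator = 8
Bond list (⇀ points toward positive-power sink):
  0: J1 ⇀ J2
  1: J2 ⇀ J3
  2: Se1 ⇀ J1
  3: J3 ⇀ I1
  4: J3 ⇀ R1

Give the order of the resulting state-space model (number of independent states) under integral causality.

b2 stroke→J1  (Se1: effort source, stroke at far end)
b0 stroke→J2  (closing 1-jn rule on J1)
b1 stroke→J3  (only one flow-in slot at J2)
b3 stroke→I1  (0-jn J3 has e-setter on 1)
b4 stroke→R1  (J3: bond 1 brought effort, rest push out)

1  (I1 all integral)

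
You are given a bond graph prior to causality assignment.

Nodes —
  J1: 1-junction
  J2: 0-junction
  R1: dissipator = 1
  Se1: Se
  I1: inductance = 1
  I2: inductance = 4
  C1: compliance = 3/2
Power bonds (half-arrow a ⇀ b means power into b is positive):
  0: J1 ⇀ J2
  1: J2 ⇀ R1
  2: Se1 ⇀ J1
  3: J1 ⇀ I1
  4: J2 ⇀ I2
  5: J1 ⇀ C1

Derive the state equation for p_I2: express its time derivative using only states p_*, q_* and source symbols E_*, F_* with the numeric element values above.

#2 →J1  (Se1 (Se) sets effort on bond)
#3 →I1  (prefer integral on I1)
#0 →J1  (J1: bond 3 brought flow, rest push out)
#5 →J1  (1-jn J1 has f-setter on 3)
#4 →I2  (I2 integral (f out))
#1 →J2  (J2: last free bond brings effort in)

dp_I2/dt = p_I1 - p_I2/4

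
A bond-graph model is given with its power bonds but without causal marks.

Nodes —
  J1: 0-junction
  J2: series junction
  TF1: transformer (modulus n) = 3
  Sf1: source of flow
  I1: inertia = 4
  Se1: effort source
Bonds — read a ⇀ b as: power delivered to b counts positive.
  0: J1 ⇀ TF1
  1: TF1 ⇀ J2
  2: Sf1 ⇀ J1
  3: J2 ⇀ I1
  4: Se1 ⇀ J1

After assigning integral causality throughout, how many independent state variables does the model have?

1  (I1 all integral)

b2 stroke at Sf1  (Sf1 fixes flow; stroke at Sf1)
b4 stroke at J1  (Se1 (Se) sets effort on bond)
b0 stroke at TF1  (J1: bond 4 brought effort, rest push out)
b1 stroke at J2  (through TF1, causality passes straight; one stroke at TF1)
b3 stroke at I1  (J2: last free bond brings flow in)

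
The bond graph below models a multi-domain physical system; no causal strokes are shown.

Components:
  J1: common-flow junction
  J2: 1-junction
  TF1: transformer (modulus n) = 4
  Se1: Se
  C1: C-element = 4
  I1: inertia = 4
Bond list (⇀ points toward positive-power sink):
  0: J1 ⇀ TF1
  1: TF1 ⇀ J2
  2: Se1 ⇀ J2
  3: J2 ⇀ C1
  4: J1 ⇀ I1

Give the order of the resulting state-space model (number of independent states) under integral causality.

2  (C1, I1 all integral)

#2 stroke→J2  (Se1: effort source, stroke at far end)
#3 stroke→J2  (C1 outputs effort q/C1)
#1 stroke→TF1  (J2 needs exactly one f-in)
#0 stroke→J1  (through TF1, causality passes straight; one stroke at TF1)
#4 stroke→I1  (J1: last free bond brings flow in)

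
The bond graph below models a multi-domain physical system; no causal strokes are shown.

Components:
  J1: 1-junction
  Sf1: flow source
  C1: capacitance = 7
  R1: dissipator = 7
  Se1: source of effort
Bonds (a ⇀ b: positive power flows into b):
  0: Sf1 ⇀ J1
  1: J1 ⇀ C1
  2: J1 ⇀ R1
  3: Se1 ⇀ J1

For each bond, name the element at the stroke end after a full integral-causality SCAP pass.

#0 |Sf1
#1 |J1
#2 |J1
#3 |J1

#0 stroke→Sf1  (Sf1 (Sf) sets flow on bond)
#3 stroke→J1  (Se1 fixes effort; stroke away)
#1 stroke→J1  (J1 flow already set via bond 0)
#2 stroke→J1  (J1 flow already set via bond 0)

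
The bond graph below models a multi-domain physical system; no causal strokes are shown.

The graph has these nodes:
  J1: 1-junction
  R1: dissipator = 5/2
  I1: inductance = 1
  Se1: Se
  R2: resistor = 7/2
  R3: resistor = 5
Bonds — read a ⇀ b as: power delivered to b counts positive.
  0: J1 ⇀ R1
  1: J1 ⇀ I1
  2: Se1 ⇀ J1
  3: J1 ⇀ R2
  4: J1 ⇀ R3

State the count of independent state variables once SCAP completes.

1  (I1 all integral)

#2 stroke→J1  (Se1: effort source, stroke at far end)
#1 stroke→I1  (I1 outputs flow p/I1)
#0 stroke→J1  (1-jn J1 has f-setter on 1)
#3 stroke→J1  (1-jn J1 has f-setter on 1)
#4 stroke→J1  (J1: bond 1 brought flow, rest push out)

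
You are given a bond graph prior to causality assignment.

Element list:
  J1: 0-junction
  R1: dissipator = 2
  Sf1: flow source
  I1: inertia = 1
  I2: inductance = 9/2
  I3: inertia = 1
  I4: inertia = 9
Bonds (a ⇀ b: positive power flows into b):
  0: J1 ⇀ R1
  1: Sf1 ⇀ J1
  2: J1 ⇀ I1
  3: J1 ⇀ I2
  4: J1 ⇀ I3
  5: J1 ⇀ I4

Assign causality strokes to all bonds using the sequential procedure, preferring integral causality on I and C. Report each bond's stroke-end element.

b0 stroke→J1
b1 stroke→Sf1
b2 stroke→I1
b3 stroke→I2
b4 stroke→I3
b5 stroke→I4

bond 1 |Sf1  (Sf1 (Sf) sets flow on bond)
bond 2 |I1  (I1 outputs flow p/I1)
bond 3 |I2  (I2 integral (f out))
bond 4 |I3  (prefer integral on I3)
bond 5 |I4  (I4 outputs flow p/I4)
bond 0 |J1  (J1 needs exactly one e-in)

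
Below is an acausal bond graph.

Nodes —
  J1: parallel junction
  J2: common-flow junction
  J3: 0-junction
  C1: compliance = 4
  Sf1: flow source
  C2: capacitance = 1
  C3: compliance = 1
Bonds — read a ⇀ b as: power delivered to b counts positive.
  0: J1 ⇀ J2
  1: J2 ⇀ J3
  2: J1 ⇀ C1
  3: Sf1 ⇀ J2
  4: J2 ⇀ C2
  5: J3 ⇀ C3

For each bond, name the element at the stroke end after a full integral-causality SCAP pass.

β3 |Sf1  (Sf1 fixes flow; stroke at Sf1)
β0 |J2  (common-f at J2 fixed by 3)
β1 |J2  (J2 flow already set via bond 3)
β4 |J2  (1-jn J2 has f-setter on 3)
β5 |J3  (J3 needs exactly one e-in)
β2 |J1  (closing 0-jn rule on J1)

β0 |J2
β1 |J2
β2 |J1
β3 |Sf1
β4 |J2
β5 |J3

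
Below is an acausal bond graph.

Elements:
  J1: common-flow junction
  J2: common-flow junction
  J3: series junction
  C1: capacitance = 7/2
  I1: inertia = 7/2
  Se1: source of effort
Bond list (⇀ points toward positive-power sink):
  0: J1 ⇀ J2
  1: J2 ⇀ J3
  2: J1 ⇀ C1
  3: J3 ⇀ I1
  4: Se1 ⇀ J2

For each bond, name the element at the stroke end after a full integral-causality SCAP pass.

bond 0 |J2
bond 1 |J3
bond 2 |J1
bond 3 |I1
bond 4 |J2

b4 |J2  (Se1 fixes effort; stroke away)
b2 |J1  (C1 outputs effort q/C1)
b0 |J2  (closing 1-jn rule on J1)
b1 |J3  (only one flow-in slot at J2)
b3 |I1  (only one flow-in slot at J3)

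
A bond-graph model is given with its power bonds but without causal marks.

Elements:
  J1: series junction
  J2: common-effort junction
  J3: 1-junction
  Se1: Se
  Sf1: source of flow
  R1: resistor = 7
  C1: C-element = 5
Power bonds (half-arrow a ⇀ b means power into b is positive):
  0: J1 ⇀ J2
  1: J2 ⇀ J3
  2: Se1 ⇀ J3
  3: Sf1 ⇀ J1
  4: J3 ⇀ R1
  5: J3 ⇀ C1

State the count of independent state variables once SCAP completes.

β2 →J3  (source Se1 imposes e)
β3 →Sf1  (Sf1 fixes flow; stroke at Sf1)
β0 →J1  (J1 flow already set via bond 3)
β1 →J2  (only one effort-in slot at J2)
β4 →J3  (J3: bond 1 brought flow, rest push out)
β5 →J3  (J3: bond 1 brought flow, rest push out)

1  (C1 all integral)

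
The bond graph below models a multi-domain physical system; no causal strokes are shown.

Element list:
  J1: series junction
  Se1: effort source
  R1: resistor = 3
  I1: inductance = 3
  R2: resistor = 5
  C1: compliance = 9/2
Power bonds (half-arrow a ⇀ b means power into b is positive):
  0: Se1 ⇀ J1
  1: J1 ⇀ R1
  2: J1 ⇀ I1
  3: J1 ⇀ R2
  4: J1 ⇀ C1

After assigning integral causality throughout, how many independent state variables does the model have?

β0 stroke at J1  (source Se1 imposes e)
β2 stroke at I1  (I1 outputs flow p/I1)
β1 stroke at J1  (J1 flow already set via bond 2)
β3 stroke at J1  (1-jn J1 has f-setter on 2)
β4 stroke at J1  (J1: bond 2 brought flow, rest push out)

2  (C1, I1 all integral)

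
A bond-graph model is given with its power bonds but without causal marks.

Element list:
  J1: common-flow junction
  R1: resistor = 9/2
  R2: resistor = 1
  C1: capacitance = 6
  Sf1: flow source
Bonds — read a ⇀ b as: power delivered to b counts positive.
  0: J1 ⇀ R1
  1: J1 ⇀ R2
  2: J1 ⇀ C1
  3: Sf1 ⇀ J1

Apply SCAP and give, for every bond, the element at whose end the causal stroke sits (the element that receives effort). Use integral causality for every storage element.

bond 3 stroke at Sf1  (Sf1 (Sf) sets flow on bond)
bond 0 stroke at J1  (1-jn J1 has f-setter on 3)
bond 1 stroke at J1  (J1 flow already set via bond 3)
bond 2 stroke at J1  (1-jn J1 has f-setter on 3)

b0 →J1
b1 →J1
b2 →J1
b3 →Sf1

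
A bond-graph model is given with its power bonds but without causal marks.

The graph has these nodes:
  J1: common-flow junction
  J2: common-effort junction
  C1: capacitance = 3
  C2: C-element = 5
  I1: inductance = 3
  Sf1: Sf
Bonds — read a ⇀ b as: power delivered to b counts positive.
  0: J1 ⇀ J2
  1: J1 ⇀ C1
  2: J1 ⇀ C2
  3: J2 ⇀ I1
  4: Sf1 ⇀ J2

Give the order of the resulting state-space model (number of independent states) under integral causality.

3  (C1, C2, I1 all integral)

b4 |Sf1  (source Sf1 imposes f)
b1 |J1  (prefer integral on C1)
b2 |J1  (C2: C, integral causality)
b0 |J2  (J1: last free bond brings flow in)
b3 |I1  (J2 effort already set via bond 0)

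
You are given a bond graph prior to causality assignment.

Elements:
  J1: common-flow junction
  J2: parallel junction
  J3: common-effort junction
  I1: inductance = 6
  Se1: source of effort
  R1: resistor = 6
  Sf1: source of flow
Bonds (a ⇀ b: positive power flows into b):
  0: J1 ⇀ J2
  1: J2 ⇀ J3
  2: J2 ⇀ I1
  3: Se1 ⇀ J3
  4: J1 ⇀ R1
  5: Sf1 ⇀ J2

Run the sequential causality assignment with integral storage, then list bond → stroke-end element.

bond 3 |J3  (Se1 (Se) sets effort on bond)
bond 5 |Sf1  (Sf1 fixes flow; stroke at Sf1)
bond 1 |J2  (common-e at J3 fixed by 3)
bond 0 |J1  (J2 effort already set via bond 1)
bond 2 |I1  (0-jn J2 has e-setter on 1)
bond 4 |R1  (J1 needs exactly one f-in)

#0 →J1
#1 →J2
#2 →I1
#3 →J3
#4 →R1
#5 →Sf1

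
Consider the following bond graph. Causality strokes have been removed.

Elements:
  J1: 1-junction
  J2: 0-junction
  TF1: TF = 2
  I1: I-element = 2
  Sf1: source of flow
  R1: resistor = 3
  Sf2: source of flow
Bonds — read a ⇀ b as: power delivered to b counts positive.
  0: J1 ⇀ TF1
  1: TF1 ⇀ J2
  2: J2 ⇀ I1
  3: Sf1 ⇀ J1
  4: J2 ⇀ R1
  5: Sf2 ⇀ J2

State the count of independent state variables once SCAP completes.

b3 stroke→Sf1  (Sf1 fixes flow; stroke at Sf1)
b5 stroke→Sf2  (Sf2 (Sf) sets flow on bond)
b0 stroke→J1  (J1 flow already set via bond 3)
b1 stroke→TF1  (TF1: transformer flips bond 0)
b2 stroke→I1  (prefer integral on I1)
b4 stroke→J2  (closing 0-jn rule on J2)

1  (I1 all integral)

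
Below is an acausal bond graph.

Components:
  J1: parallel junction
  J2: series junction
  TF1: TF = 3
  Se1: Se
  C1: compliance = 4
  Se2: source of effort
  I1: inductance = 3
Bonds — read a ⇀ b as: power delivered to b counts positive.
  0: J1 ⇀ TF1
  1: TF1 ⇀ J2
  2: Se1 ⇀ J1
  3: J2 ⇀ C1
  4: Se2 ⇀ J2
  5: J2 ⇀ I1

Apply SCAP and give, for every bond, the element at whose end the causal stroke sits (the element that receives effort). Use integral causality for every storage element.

b2 →J1  (Se1 (Se) sets effort on bond)
b4 →J2  (Se2: effort source, stroke at far end)
b0 →TF1  (J1: bond 2 brought effort, rest push out)
b1 →J2  (TF1: transformer flips bond 0)
b3 →J2  (C1 outputs effort q/C1)
b5 →I1  (closing 1-jn rule on J2)

b0 stroke at TF1
b1 stroke at J2
b2 stroke at J1
b3 stroke at J2
b4 stroke at J2
b5 stroke at I1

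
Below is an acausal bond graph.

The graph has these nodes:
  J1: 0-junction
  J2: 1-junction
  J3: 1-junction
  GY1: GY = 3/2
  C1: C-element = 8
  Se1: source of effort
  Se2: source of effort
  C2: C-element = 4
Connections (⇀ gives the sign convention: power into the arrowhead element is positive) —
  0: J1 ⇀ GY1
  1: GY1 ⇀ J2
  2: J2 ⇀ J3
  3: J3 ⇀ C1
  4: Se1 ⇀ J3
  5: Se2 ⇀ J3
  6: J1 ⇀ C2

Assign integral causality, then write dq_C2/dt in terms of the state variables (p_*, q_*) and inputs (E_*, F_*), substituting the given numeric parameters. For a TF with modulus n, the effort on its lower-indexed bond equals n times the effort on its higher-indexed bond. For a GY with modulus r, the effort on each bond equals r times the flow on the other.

dq_C2/dt = 2*E_Se1/3 + 2*E_Se2/3 - q_C1/12

β4 →J3  (Se1: effort source, stroke at far end)
β5 →J3  (Se2: effort source, stroke at far end)
β3 →J3  (C1 outputs effort q/C1)
β2 →J2  (closing 1-jn rule on J3)
β1 →GY1  (J2: last free bond brings flow in)
β0 →GY1  (through GY1, causality inverts; strokes same side of GY1)
β6 →J1  (only one effort-in slot at J1)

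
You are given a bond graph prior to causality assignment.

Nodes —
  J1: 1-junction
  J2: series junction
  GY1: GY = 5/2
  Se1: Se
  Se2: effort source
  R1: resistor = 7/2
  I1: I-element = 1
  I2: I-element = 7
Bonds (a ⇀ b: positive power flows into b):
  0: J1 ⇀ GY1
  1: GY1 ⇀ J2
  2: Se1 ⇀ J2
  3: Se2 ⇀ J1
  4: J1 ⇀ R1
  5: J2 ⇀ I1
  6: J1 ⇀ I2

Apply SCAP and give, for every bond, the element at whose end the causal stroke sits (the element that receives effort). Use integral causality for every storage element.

b2 stroke at J2  (Se1 (Se) sets effort on bond)
b3 stroke at J1  (Se2 (Se) sets effort on bond)
b5 stroke at I1  (prefer integral on I1)
b1 stroke at J2  (J2: bond 5 brought flow, rest push out)
b0 stroke at J1  (GY GY1: same side as bond 1)
b6 stroke at I2  (I2 outputs flow p/I2)
b4 stroke at J1  (J1: bond 6 brought flow, rest push out)

bond 0 |J1
bond 1 |J2
bond 2 |J2
bond 3 |J1
bond 4 |J1
bond 5 |I1
bond 6 |I2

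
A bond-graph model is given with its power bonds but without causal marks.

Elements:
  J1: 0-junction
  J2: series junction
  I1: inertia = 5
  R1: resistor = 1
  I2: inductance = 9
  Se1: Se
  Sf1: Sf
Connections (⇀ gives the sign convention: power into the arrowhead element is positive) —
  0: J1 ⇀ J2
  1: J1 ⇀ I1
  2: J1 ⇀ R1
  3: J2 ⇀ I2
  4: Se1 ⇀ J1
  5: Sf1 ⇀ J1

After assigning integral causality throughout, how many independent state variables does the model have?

#4 |J1  (Se1 fixes effort; stroke away)
#5 |Sf1  (source Sf1 imposes f)
#0 |J2  (0-jn J1 has e-setter on 4)
#1 |I1  (0-jn J1 has e-setter on 4)
#2 |R1  (J1 effort already set via bond 4)
#3 |I2  (J2 needs exactly one f-in)

2  (I1, I2 all integral)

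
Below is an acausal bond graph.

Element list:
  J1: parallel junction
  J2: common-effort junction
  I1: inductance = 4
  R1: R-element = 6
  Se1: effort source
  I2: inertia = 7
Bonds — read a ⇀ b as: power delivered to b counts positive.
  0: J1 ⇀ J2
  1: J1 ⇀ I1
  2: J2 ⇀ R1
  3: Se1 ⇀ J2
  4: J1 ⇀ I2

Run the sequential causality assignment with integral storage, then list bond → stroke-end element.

bond 0 →J1
bond 1 →I1
bond 2 →R1
bond 3 →J2
bond 4 →I2

b3 →J2  (Se1 fixes effort; stroke away)
b0 →J1  (J2 effort already set via bond 3)
b2 →R1  (common-e at J2 fixed by 3)
b1 →I1  (common-e at J1 fixed by 0)
b4 →I2  (J1: bond 0 brought effort, rest push out)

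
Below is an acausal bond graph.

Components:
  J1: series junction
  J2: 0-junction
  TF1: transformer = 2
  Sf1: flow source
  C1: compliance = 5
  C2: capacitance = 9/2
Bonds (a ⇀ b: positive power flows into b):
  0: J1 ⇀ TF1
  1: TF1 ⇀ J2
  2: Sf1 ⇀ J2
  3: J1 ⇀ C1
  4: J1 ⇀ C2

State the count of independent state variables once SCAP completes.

2  (C1, C2 all integral)

#2 stroke at Sf1  (Sf1 (Sf) sets flow on bond)
#1 stroke at J2  (J2 needs exactly one e-in)
#0 stroke at TF1  (TF1 one-in-one-out from 1)
#3 stroke at J1  (J1: bond 0 brought flow, rest push out)
#4 stroke at J1  (J1 flow already set via bond 0)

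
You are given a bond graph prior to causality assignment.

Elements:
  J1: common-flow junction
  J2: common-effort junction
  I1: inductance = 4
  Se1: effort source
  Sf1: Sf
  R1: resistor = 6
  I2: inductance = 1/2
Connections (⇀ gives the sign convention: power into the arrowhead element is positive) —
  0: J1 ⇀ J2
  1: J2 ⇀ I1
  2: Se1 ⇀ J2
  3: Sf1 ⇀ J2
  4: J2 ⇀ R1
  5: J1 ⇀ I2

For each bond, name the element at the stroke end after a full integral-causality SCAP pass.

β0 stroke→J1
β1 stroke→I1
β2 stroke→J2
β3 stroke→Sf1
β4 stroke→R1
β5 stroke→I2

bond 2 |J2  (Se1 (Se) sets effort on bond)
bond 3 |Sf1  (Sf1: flow source, stroke at near end)
bond 0 |J1  (0-jn J2 has e-setter on 2)
bond 1 |I1  (J2: bond 2 brought effort, rest push out)
bond 4 |R1  (J2: bond 2 brought effort, rest push out)
bond 5 |I2  (only one flow-in slot at J1)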